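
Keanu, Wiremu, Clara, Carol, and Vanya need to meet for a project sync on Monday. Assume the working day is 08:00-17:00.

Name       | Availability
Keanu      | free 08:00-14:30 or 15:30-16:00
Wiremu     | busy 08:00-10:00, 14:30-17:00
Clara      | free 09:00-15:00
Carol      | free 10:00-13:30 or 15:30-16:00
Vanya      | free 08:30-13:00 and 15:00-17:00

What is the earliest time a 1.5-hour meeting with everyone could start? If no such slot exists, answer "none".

10:00

Keanu free: 08:00-14:30, 15:30-16:00.
Wiremu free: 10:00-14:30 (invert busy blocks within the working day).
Clara free: 09:00-15:00.
Carol free: 10:00-13:30, 15:30-16:00.
Vanya free: 08:30-13:00, 15:00-17:00.
Keanu ∩ Wiremu: 10:00-14:30.
Keanu ∩ Wiremu ∩ Clara: 10:00-14:30.
Keanu ∩ Wiremu ∩ Clara ∩ Carol: 10:00-13:30.
Keanu ∩ Wiremu ∩ Clara ∩ Carol ∩ Vanya: 10:00-13:00.
Those are the intersection windows.
The first common window of at least 90 minutes is 10:00-13:00, so the earliest start is 10:00.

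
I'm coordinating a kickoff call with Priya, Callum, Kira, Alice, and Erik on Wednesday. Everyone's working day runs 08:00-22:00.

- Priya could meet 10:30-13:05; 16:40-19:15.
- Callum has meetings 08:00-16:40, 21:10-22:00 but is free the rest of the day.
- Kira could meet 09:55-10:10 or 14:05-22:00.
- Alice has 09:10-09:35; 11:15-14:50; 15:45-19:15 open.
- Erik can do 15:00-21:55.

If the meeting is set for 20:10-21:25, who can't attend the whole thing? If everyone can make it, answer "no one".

Priya free: 10:30-13:05, 16:40-19:15.
Callum free: 16:40-21:10 (invert busy blocks within the working day).
Kira free: 09:55-10:10, 14:05-22:00.
Alice free: 09:10-09:35, 11:15-14:50, 15:45-19:15.
Erik free: 15:00-21:55.
Priya: not fully free for 20:10-21:25. Callum: not fully free for 20:10-21:25. Kira: free for 20:10-21:25. Alice: not fully free for 20:10-21:25. Erik: free for 20:10-21:25.

Alice, Callum, Priya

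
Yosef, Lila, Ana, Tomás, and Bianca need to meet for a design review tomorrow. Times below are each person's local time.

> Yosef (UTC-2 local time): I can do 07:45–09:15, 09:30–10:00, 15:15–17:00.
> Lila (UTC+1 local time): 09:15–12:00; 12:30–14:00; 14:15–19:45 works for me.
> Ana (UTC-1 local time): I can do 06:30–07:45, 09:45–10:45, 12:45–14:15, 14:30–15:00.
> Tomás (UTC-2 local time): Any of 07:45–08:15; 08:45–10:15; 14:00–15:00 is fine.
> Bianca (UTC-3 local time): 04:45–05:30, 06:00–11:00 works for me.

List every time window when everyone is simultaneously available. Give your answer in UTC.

10:45-11:00, 11:30-11:45

Yosef in UTC: 09:45-11:15, 11:30-12:00, 17:15-19:00 (add 2h to convert from UTC-2).
Lila in UTC: 08:15-11:00, 11:30-13:00, 13:15-18:45 (subtract 1h to convert from UTC+1).
Ana in UTC: 07:30-08:45, 10:45-11:45, 13:45-15:15, 15:30-16:00 (add 1h to convert from UTC-1).
Tomás in UTC: 09:45-10:15, 10:45-12:15, 16:00-17:00 (add 2h to convert from UTC-2).
Bianca in UTC: 07:45-08:30, 09:00-14:00 (add 3h to convert from UTC-3).
Yosef ∩ Lila: 09:45-11:00, 11:30-12:00, 17:15-18:45.
Yosef ∩ Lila ∩ Ana: 10:45-11:00, 11:30-11:45.
Yosef ∩ Lila ∩ Ana ∩ Tomás: 10:45-11:00, 11:30-11:45.
Yosef ∩ Lila ∩ Ana ∩ Tomás ∩ Bianca: 10:45-11:00, 11:30-11:45.
So the common availability across everyone is 10:45-11:00, 11:30-11:45.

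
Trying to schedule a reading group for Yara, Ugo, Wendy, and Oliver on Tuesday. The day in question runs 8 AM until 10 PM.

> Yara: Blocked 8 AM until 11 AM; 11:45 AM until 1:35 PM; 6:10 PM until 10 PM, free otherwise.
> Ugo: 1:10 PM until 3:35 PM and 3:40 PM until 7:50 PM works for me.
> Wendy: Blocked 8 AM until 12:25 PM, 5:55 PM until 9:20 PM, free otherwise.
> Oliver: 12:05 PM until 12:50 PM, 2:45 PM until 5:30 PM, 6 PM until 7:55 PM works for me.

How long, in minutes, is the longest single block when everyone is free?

Yara free: 11:00-11:45, 13:35-18:10 (invert busy blocks within the working day).
Ugo free: 13:10-15:35, 15:40-19:50.
Wendy free: 12:25-17:55, 21:20-22:00 (invert busy blocks within the working day).
Oliver free: 12:05-12:50, 14:45-17:30, 18:00-19:55.
Yara ∩ Ugo: 13:35-15:35, 15:40-18:10.
Yara ∩ Ugo ∩ Wendy: 13:35-15:35, 15:40-17:55.
Yara ∩ Ugo ∩ Wendy ∩ Oliver: 14:45-15:35, 15:40-17:30.
Those are the intersection windows.
The longest is 15:40-17:30 at 110 minutes.

110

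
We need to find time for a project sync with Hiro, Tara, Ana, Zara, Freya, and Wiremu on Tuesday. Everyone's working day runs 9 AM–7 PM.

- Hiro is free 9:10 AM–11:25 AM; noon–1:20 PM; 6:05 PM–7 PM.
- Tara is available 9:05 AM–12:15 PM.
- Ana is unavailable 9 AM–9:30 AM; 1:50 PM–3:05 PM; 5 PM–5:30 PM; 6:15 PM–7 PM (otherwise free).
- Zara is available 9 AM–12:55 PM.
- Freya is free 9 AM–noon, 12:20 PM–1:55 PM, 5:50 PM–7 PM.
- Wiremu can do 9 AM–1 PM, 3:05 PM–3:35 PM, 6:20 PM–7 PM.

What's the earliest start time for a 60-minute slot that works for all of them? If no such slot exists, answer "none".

Hiro free: 09:10-11:25, 12:00-13:20, 18:05-19:00.
Tara free: 09:05-12:15.
Ana free: 09:30-13:50, 15:05-17:00, 17:30-18:15 (invert busy blocks within the working day).
Zara free: 09:00-12:55.
Freya free: 09:00-12:00, 12:20-13:55, 17:50-19:00.
Wiremu free: 09:00-13:00, 15:05-15:35, 18:20-19:00.
Hiro ∩ Tara: 09:10-11:25, 12:00-12:15.
Hiro ∩ Tara ∩ Ana: 09:30-11:25, 12:00-12:15.
Hiro ∩ Tara ∩ Ana ∩ Zara: 09:30-11:25, 12:00-12:15.
Hiro ∩ Tara ∩ Ana ∩ Zara ∩ Freya: 09:30-11:25.
Hiro ∩ Tara ∩ Ana ∩ Zara ∩ Freya ∩ Wiremu: 09:30-11:25.
So the common availability across everyone is 09:30-11:25.
The first common window of at least 60 minutes is 09:30-11:25, so the earliest start is 09:30.

09:30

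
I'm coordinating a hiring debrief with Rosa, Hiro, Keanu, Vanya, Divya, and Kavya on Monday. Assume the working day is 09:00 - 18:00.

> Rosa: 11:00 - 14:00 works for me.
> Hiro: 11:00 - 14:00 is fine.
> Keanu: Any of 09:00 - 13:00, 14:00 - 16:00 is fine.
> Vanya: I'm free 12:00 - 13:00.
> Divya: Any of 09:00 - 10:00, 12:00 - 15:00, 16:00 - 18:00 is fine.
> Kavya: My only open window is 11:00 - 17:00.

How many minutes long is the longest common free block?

60

Rosa ∩ Hiro: 11:00-14:00.
Rosa ∩ Hiro ∩ Keanu: 11:00-13:00.
Rosa ∩ Hiro ∩ Keanu ∩ Vanya: 12:00-13:00.
Rosa ∩ Hiro ∩ Keanu ∩ Vanya ∩ Divya: 12:00-13:00.
Rosa ∩ Hiro ∩ Keanu ∩ Vanya ∩ Divya ∩ Kavya: 12:00-13:00.
The longest is 12:00-13:00 at 60 minutes.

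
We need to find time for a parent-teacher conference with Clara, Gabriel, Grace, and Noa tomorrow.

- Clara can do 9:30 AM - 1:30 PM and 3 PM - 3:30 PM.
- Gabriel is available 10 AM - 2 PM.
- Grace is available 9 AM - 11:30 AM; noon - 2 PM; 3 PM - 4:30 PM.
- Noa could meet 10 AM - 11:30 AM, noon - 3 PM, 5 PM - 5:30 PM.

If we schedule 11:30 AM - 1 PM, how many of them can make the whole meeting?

2

Clara and Gabriel can make the full 11:30-13:00 slot — that's 2.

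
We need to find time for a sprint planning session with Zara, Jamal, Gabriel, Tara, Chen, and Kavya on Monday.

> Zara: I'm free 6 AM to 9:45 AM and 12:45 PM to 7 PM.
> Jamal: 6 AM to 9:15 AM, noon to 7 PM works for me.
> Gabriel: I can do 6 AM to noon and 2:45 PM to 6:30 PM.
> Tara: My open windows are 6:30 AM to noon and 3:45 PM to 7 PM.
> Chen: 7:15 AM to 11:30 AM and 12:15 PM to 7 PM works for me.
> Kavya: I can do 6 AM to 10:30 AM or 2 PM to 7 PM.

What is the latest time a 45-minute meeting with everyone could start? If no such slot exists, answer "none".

17:45

Zara ∩ Jamal: 06:00-09:15, 12:45-19:00.
Zara ∩ Jamal ∩ Gabriel: 06:00-09:15, 14:45-18:30.
Zara ∩ Jamal ∩ Gabriel ∩ Tara: 06:30-09:15, 15:45-18:30.
Zara ∩ Jamal ∩ Gabriel ∩ Tara ∩ Chen: 07:15-09:15, 15:45-18:30.
Zara ∩ Jamal ∩ Gabriel ∩ Tara ∩ Chen ∩ Kavya: 07:15-09:15, 15:45-18:30.
The last common window of at least 45 minutes is 15:45-18:30; a 45-minute meeting can start as late as 17:45 and still end by 18:30.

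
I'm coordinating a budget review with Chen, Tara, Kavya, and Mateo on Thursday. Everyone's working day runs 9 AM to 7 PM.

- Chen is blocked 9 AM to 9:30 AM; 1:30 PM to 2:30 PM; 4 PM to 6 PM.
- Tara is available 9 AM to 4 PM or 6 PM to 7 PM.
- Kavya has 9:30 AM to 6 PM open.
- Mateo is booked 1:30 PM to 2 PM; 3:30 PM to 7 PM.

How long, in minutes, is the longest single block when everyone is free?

240

Chen free: 09:30-13:30, 14:30-16:00, 18:00-19:00 (invert busy blocks within the working day).
Tara free: 09:00-16:00, 18:00-19:00.
Kavya free: 09:30-18:00.
Mateo free: 09:00-13:30, 14:00-15:30 (invert busy blocks within the working day).
Chen ∩ Tara: 09:30-13:30, 14:30-16:00, 18:00-19:00.
Chen ∩ Tara ∩ Kavya: 09:30-13:30, 14:30-16:00.
Chen ∩ Tara ∩ Kavya ∩ Mateo: 09:30-13:30, 14:30-15:30.
The longest is 09:30-13:30 at 240 minutes.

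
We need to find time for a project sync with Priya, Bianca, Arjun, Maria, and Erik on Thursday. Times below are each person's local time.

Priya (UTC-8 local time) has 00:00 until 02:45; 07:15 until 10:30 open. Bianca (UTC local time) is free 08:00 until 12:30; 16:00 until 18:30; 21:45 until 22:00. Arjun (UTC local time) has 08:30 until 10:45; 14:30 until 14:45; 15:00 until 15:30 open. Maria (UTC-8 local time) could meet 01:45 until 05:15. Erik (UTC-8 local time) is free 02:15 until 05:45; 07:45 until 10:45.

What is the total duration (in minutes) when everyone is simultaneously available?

30

Priya in UTC: 08:00-10:45, 15:15-18:30 (add 8h to convert from UTC-8).
Bianca in UTC: 08:00-12:30, 16:00-18:30, 21:45-22:00.
Arjun in UTC: 08:30-10:45, 14:30-14:45, 15:00-15:30.
Maria in UTC: 09:45-13:15 (add 8h to convert from UTC-8).
Erik in UTC: 10:15-13:45, 15:45-18:45 (add 8h to convert from UTC-8).
Priya ∩ Bianca: 08:00-10:45, 16:00-18:30.
Priya ∩ Bianca ∩ Arjun: 08:30-10:45.
Priya ∩ Bianca ∩ Arjun ∩ Maria: 09:45-10:45.
Priya ∩ Bianca ∩ Arjun ∩ Maria ∩ Erik: 10:15-10:45.
Those are the intersection windows.
That's a single block of 30 minutes.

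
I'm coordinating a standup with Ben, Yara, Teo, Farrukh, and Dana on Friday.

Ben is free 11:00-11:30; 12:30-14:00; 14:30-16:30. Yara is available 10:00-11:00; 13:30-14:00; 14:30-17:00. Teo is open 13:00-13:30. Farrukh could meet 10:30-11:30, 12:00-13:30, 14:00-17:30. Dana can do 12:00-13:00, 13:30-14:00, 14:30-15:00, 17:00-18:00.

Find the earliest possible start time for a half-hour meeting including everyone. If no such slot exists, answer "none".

none

Ben ∩ Yara: 13:30-14:00, 14:30-16:30.
Ben ∩ Yara ∩ Teo: ∅.
Ben ∩ Yara ∩ Teo ∩ Farrukh: ∅.
Ben ∩ Yara ∩ Teo ∩ Farrukh ∩ Dana: ∅.
There is no time when everyone is free.
No common window is at least 30 minutes long.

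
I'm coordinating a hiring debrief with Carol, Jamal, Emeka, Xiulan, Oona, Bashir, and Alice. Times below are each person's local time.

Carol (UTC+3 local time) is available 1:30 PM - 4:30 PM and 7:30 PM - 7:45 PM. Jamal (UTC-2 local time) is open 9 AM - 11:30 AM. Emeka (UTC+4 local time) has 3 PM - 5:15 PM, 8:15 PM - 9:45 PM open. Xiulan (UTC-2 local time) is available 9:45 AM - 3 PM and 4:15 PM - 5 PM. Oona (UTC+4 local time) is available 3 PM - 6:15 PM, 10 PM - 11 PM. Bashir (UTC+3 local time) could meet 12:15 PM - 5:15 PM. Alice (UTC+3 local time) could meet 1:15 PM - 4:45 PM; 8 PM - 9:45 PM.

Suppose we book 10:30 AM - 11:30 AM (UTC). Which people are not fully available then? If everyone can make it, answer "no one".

Carol in UTC: 10:30-13:30, 16:30-16:45 (subtract 3h to convert from UTC+3).
Jamal in UTC: 11:00-13:30 (add 2h to convert from UTC-2).
Emeka in UTC: 11:00-13:15, 16:15-17:45 (subtract 4h to convert from UTC+4).
Xiulan in UTC: 11:45-17:00, 18:15-19:00 (add 2h to convert from UTC-2).
Oona in UTC: 11:00-14:15, 18:00-19:00 (subtract 4h to convert from UTC+4).
Bashir in UTC: 09:15-14:15 (subtract 3h to convert from UTC+3).
Alice in UTC: 10:15-13:45, 17:00-18:45 (subtract 3h to convert from UTC+3).
Carol: free for 10:30-11:30. Jamal: not fully free for 10:30-11:30. Emeka: not fully free for 10:30-11:30. Xiulan: not fully free for 10:30-11:30. Oona: not fully free for 10:30-11:30. Bashir: free for 10:30-11:30. Alice: free for 10:30-11:30.

Emeka, Jamal, Oona, Xiulan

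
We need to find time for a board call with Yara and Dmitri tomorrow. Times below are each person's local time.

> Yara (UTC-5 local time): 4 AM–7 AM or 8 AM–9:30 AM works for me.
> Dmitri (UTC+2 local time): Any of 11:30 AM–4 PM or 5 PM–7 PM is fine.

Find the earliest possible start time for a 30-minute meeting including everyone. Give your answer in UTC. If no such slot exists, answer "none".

Yara in UTC: 09:00-12:00, 13:00-14:30 (add 5h to convert from UTC-5).
Dmitri in UTC: 09:30-14:00, 15:00-17:00 (subtract 2h to convert from UTC+2).
Yara ∩ Dmitri: 09:30-12:00, 13:00-14:00.
The first common window of at least 30 minutes is 09:30-12:00, so the earliest start is 09:30.

09:30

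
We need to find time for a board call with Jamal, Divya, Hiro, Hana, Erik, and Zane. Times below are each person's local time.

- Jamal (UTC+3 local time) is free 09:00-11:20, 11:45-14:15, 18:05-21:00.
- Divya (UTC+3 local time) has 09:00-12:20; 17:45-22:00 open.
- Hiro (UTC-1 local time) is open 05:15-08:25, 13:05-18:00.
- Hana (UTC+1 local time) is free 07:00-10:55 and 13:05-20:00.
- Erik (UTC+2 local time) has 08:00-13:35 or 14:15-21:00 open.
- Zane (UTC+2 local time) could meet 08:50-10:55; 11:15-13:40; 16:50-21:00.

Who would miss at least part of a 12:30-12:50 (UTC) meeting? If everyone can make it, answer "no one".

Divya, Hiro, Jamal, Zane

Jamal in UTC: 06:00-08:20, 08:45-11:15, 15:05-18:00 (subtract 3h to convert from UTC+3).
Divya in UTC: 06:00-09:20, 14:45-19:00 (subtract 3h to convert from UTC+3).
Hiro in UTC: 06:15-09:25, 14:05-19:00 (add 1h to convert from UTC-1).
Hana in UTC: 06:00-09:55, 12:05-19:00 (subtract 1h to convert from UTC+1).
Erik in UTC: 06:00-11:35, 12:15-19:00 (subtract 2h to convert from UTC+2).
Zane in UTC: 06:50-08:55, 09:15-11:40, 14:50-19:00 (subtract 2h to convert from UTC+2).
Jamal: not fully free for 12:30-12:50. Divya: not fully free for 12:30-12:50. Hiro: not fully free for 12:30-12:50. Hana: free for 12:30-12:50. Erik: free for 12:30-12:50. Zane: not fully free for 12:30-12:50.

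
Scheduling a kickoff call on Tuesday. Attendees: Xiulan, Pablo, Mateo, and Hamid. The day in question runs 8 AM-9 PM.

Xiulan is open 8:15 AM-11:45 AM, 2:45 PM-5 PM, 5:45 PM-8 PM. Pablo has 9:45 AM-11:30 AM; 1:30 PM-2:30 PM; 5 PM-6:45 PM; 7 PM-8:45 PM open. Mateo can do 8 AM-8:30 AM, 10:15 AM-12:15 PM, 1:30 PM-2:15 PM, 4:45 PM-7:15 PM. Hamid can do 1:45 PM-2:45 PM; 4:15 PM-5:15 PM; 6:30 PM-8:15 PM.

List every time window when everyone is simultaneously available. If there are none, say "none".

Xiulan ∩ Pablo: 09:45-11:30, 17:45-18:45, 19:00-20:00.
Xiulan ∩ Pablo ∩ Mateo: 10:15-11:30, 17:45-18:45, 19:00-19:15.
Xiulan ∩ Pablo ∩ Mateo ∩ Hamid: 18:30-18:45, 19:00-19:15.

18:30-18:45, 19:00-19:15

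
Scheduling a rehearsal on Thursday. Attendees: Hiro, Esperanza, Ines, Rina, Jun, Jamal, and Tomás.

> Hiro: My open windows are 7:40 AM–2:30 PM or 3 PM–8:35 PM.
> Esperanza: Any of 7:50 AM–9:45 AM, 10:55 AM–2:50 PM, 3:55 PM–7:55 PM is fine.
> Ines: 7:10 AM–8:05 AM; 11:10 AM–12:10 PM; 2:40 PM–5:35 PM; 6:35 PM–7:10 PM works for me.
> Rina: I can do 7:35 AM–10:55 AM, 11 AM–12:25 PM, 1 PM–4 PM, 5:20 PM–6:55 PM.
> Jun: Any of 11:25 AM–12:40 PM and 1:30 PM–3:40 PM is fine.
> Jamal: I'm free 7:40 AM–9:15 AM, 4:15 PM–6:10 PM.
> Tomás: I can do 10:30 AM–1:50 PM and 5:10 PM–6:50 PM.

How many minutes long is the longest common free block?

0

Hiro ∩ Esperanza: 07:50-09:45, 10:55-14:30, 15:55-19:55.
Hiro ∩ Esperanza ∩ Ines: 07:50-08:05, 11:10-12:10, 15:55-17:35, 18:35-19:10.
Hiro ∩ Esperanza ∩ Ines ∩ Rina: 07:50-08:05, 11:10-12:10, 15:55-16:00, 17:20-17:35, 18:35-18:55.
Hiro ∩ Esperanza ∩ Ines ∩ Rina ∩ Jun: 11:25-12:10.
Hiro ∩ Esperanza ∩ Ines ∩ Rina ∩ Jun ∩ Jamal: ∅.
Hiro ∩ Esperanza ∩ Ines ∩ Rina ∩ Jun ∩ Jamal ∩ Tomás: ∅.
There is no time when everyone is free.
No common window exists, so the longest block is 0 minutes.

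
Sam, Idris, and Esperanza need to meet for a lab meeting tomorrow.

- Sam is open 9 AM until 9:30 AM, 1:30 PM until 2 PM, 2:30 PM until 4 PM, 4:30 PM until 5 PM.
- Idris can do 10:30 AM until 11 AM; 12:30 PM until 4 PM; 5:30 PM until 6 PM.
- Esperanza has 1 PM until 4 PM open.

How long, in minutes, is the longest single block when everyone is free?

90

Sam ∩ Idris: 13:30-14:00, 14:30-16:00.
Sam ∩ Idris ∩ Esperanza: 13:30-14:00, 14:30-16:00.
The longest is 14:30-16:00 at 90 minutes.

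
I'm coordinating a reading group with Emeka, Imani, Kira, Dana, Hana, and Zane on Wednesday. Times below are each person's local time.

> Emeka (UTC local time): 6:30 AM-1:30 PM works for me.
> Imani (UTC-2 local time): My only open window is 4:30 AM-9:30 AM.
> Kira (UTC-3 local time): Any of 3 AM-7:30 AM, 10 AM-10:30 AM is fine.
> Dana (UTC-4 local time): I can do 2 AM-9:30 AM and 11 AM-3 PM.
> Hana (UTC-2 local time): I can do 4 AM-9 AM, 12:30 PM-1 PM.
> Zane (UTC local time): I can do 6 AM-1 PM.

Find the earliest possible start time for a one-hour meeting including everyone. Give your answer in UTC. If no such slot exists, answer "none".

06:30

Emeka in UTC: 06:30-13:30.
Imani in UTC: 06:30-11:30 (add 2h to convert from UTC-2).
Kira in UTC: 06:00-10:30, 13:00-13:30 (add 3h to convert from UTC-3).
Dana in UTC: 06:00-13:30, 15:00-19:00 (add 4h to convert from UTC-4).
Hana in UTC: 06:00-11:00, 14:30-15:00 (add 2h to convert from UTC-2).
Zane in UTC: 06:00-13:00.
Emeka ∩ Imani: 06:30-11:30.
Emeka ∩ Imani ∩ Kira: 06:30-10:30.
Emeka ∩ Imani ∩ Kira ∩ Dana: 06:30-10:30.
Emeka ∩ Imani ∩ Kira ∩ Dana ∩ Hana: 06:30-10:30.
Emeka ∩ Imani ∩ Kira ∩ Dana ∩ Hana ∩ Zane: 06:30-10:30.
So the common availability across everyone is 06:30-10:30.
The first common window of at least 60 minutes is 06:30-10:30, so the earliest start is 06:30.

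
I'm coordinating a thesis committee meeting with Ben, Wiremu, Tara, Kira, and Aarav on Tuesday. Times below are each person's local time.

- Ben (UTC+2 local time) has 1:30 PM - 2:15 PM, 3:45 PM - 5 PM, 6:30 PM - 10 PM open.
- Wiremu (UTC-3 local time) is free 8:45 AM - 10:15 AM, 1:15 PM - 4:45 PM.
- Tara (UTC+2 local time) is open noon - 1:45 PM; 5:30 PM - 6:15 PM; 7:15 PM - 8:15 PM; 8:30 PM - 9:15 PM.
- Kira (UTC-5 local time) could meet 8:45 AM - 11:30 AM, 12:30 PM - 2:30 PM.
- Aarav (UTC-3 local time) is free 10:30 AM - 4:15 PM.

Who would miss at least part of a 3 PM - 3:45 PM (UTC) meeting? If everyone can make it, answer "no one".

Ben in UTC: 11:30-12:15, 13:45-15:00, 16:30-20:00 (subtract 2h to convert from UTC+2).
Wiremu in UTC: 11:45-13:15, 16:15-19:45 (add 3h to convert from UTC-3).
Tara in UTC: 10:00-11:45, 15:30-16:15, 17:15-18:15, 18:30-19:15 (subtract 2h to convert from UTC+2).
Kira in UTC: 13:45-16:30, 17:30-19:30 (add 5h to convert from UTC-5).
Aarav in UTC: 13:30-19:15 (add 3h to convert from UTC-3).
Ben: not fully free for 15:00-15:45. Wiremu: not fully free for 15:00-15:45. Tara: not fully free for 15:00-15:45. Kira: free for 15:00-15:45. Aarav: free for 15:00-15:45.

Ben, Tara, Wiremu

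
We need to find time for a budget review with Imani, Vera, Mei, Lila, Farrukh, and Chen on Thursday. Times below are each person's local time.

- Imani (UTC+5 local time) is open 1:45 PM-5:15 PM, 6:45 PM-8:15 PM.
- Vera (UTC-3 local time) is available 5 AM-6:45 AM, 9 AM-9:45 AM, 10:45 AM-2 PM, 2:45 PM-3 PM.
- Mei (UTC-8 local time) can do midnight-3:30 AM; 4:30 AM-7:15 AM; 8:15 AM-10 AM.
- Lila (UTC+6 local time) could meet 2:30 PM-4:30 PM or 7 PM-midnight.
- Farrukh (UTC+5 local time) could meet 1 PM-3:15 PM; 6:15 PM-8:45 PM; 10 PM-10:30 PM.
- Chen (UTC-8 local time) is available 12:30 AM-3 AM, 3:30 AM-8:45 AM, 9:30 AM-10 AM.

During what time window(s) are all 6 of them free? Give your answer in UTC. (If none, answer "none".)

Imani in UTC: 08:45-12:15, 13:45-15:15 (subtract 5h to convert from UTC+5).
Vera in UTC: 08:00-09:45, 12:00-12:45, 13:45-17:00, 17:45-18:00 (add 3h to convert from UTC-3).
Mei in UTC: 08:00-11:30, 12:30-15:15, 16:15-18:00 (add 8h to convert from UTC-8).
Lila in UTC: 08:30-10:30, 13:00-18:00 (subtract 6h to convert from UTC+6).
Farrukh in UTC: 08:00-10:15, 13:15-15:45, 17:00-17:30 (subtract 5h to convert from UTC+5).
Chen in UTC: 08:30-11:00, 11:30-16:45, 17:30-18:00 (add 8h to convert from UTC-8).
Imani ∩ Vera: 08:45-09:45, 12:00-12:15, 13:45-15:15.
Imani ∩ Vera ∩ Mei: 08:45-09:45, 13:45-15:15.
Imani ∩ Vera ∩ Mei ∩ Lila: 08:45-09:45, 13:45-15:15.
Imani ∩ Vera ∩ Mei ∩ Lila ∩ Farrukh: 08:45-09:45, 13:45-15:15.
Imani ∩ Vera ∩ Mei ∩ Lila ∩ Farrukh ∩ Chen: 08:45-09:45, 13:45-15:15.
So the common availability across everyone is 08:45-09:45, 13:45-15:15.

08:45-09:45, 13:45-15:15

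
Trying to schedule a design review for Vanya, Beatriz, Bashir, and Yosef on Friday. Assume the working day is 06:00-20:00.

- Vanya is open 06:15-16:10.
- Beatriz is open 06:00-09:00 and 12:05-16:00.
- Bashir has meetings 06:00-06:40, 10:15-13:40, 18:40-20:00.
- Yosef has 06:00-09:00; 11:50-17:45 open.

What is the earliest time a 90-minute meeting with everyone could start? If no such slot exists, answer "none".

06:40

Vanya free: 06:15-16:10.
Beatriz free: 06:00-09:00, 12:05-16:00.
Bashir free: 06:40-10:15, 13:40-18:40 (invert busy blocks within the working day).
Yosef free: 06:00-09:00, 11:50-17:45.
Vanya ∩ Beatriz: 06:15-09:00, 12:05-16:00.
Vanya ∩ Beatriz ∩ Bashir: 06:40-09:00, 13:40-16:00.
Vanya ∩ Beatriz ∩ Bashir ∩ Yosef: 06:40-09:00, 13:40-16:00.
Those are the intersection windows.
The first common window of at least 90 minutes is 06:40-09:00, so the earliest start is 06:40.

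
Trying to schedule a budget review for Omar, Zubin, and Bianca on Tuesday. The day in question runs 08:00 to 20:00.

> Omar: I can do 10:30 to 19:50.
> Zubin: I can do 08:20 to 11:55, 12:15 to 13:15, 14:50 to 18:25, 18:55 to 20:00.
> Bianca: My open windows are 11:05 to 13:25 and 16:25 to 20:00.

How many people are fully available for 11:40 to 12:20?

2

Omar and Bianca can make the full 11:40-12:20 slot — that's 2.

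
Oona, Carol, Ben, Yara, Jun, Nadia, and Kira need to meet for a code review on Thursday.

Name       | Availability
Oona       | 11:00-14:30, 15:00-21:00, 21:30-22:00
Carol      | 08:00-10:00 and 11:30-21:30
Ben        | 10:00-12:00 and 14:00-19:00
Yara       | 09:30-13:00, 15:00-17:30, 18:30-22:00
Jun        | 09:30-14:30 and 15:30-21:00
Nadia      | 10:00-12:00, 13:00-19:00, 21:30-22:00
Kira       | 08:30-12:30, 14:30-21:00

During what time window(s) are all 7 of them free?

Oona ∩ Carol: 11:30-14:30, 15:00-21:00.
Oona ∩ Carol ∩ Ben: 11:30-12:00, 14:00-14:30, 15:00-19:00.
Oona ∩ Carol ∩ Ben ∩ Yara: 11:30-12:00, 15:00-17:30, 18:30-19:00.
Oona ∩ Carol ∩ Ben ∩ Yara ∩ Jun: 11:30-12:00, 15:30-17:30, 18:30-19:00.
Oona ∩ Carol ∩ Ben ∩ Yara ∩ Jun ∩ Nadia: 11:30-12:00, 15:30-17:30, 18:30-19:00.
Oona ∩ Carol ∩ Ben ∩ Yara ∩ Jun ∩ Nadia ∩ Kira: 11:30-12:00, 15:30-17:30, 18:30-19:00.

11:30-12:00, 15:30-17:30, 18:30-19:00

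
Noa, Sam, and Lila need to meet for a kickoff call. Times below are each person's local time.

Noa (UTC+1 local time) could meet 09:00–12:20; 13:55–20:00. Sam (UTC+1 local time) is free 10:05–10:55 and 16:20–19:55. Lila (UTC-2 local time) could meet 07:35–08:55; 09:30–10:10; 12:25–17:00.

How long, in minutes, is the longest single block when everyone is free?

215

Noa in UTC: 08:00-11:20, 12:55-19:00 (subtract 1h to convert from UTC+1).
Sam in UTC: 09:05-09:55, 15:20-18:55 (subtract 1h to convert from UTC+1).
Lila in UTC: 09:35-10:55, 11:30-12:10, 14:25-19:00 (add 2h to convert from UTC-2).
Noa ∩ Sam: 09:05-09:55, 15:20-18:55.
Noa ∩ Sam ∩ Lila: 09:35-09:55, 15:20-18:55.
So the common availability across everyone is 09:35-09:55, 15:20-18:55.
The longest is 15:20-18:55 at 215 minutes.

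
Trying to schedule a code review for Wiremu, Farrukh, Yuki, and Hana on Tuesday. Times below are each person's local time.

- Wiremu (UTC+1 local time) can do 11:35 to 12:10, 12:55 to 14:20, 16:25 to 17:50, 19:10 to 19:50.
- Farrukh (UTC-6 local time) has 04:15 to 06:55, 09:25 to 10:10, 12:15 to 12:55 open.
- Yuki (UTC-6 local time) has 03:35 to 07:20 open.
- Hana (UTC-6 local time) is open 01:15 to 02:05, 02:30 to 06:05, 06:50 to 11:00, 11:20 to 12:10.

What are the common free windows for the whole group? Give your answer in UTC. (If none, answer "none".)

Wiremu in UTC: 10:35-11:10, 11:55-13:20, 15:25-16:50, 18:10-18:50 (subtract 1h to convert from UTC+1).
Farrukh in UTC: 10:15-12:55, 15:25-16:10, 18:15-18:55 (add 6h to convert from UTC-6).
Yuki in UTC: 09:35-13:20 (add 6h to convert from UTC-6).
Hana in UTC: 07:15-08:05, 08:30-12:05, 12:50-17:00, 17:20-18:10 (add 6h to convert from UTC-6).
Wiremu ∩ Farrukh: 10:35-11:10, 11:55-12:55, 15:25-16:10, 18:15-18:50.
Wiremu ∩ Farrukh ∩ Yuki: 10:35-11:10, 11:55-12:55.
Wiremu ∩ Farrukh ∩ Yuki ∩ Hana: 10:35-11:10, 11:55-12:05, 12:50-12:55.

10:35-11:10, 11:55-12:05, 12:50-12:55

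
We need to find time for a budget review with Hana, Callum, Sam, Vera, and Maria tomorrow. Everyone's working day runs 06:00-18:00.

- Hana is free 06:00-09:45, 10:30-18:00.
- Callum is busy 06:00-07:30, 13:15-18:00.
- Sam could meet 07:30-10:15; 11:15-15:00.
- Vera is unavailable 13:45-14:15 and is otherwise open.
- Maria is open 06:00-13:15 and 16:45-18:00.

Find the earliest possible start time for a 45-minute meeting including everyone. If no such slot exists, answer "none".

Hana free: 06:00-09:45, 10:30-18:00.
Callum free: 07:30-13:15 (invert busy blocks within the working day).
Sam free: 07:30-10:15, 11:15-15:00.
Vera free: 06:00-13:45, 14:15-18:00 (invert busy blocks within the working day).
Maria free: 06:00-13:15, 16:45-18:00.
Hana ∩ Callum: 07:30-09:45, 10:30-13:15.
Hana ∩ Callum ∩ Sam: 07:30-09:45, 11:15-13:15.
Hana ∩ Callum ∩ Sam ∩ Vera: 07:30-09:45, 11:15-13:15.
Hana ∩ Callum ∩ Sam ∩ Vera ∩ Maria: 07:30-09:45, 11:15-13:15.
So the common availability across everyone is 07:30-09:45, 11:15-13:15.
The first common window of at least 45 minutes is 07:30-09:45, so the earliest start is 07:30.

07:30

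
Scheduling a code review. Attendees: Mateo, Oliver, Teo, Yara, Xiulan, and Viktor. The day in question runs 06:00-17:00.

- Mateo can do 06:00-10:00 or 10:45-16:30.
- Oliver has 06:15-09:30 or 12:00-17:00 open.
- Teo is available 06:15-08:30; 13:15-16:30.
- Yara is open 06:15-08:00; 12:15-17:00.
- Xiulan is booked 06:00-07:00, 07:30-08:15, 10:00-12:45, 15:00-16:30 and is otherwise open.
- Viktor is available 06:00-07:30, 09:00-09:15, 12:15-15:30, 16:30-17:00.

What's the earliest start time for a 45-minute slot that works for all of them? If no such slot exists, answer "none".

13:15

Mateo free: 06:00-10:00, 10:45-16:30.
Oliver free: 06:15-09:30, 12:00-17:00.
Teo free: 06:15-08:30, 13:15-16:30.
Yara free: 06:15-08:00, 12:15-17:00.
Xiulan free: 07:00-07:30, 08:15-10:00, 12:45-15:00, 16:30-17:00 (invert busy blocks within the working day).
Viktor free: 06:00-07:30, 09:00-09:15, 12:15-15:30, 16:30-17:00.
Mateo ∩ Oliver: 06:15-09:30, 12:00-16:30.
Mateo ∩ Oliver ∩ Teo: 06:15-08:30, 13:15-16:30.
Mateo ∩ Oliver ∩ Teo ∩ Yara: 06:15-08:00, 13:15-16:30.
Mateo ∩ Oliver ∩ Teo ∩ Yara ∩ Xiulan: 07:00-07:30, 13:15-15:00.
Mateo ∩ Oliver ∩ Teo ∩ Yara ∩ Xiulan ∩ Viktor: 07:00-07:30, 13:15-15:00.
So the common availability across everyone is 07:00-07:30, 13:15-15:00.
The first common window of at least 45 minutes is 13:15-15:00, so the earliest start is 13:15.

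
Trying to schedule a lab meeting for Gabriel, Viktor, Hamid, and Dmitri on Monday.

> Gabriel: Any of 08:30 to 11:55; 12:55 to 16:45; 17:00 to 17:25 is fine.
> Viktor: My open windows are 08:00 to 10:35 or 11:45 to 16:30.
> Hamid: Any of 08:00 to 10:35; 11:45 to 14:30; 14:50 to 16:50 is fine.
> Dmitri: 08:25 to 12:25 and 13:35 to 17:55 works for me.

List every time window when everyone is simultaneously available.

08:30-10:35, 11:45-11:55, 13:35-14:30, 14:50-16:30

Gabriel ∩ Viktor: 08:30-10:35, 11:45-11:55, 12:55-16:30.
Gabriel ∩ Viktor ∩ Hamid: 08:30-10:35, 11:45-11:55, 12:55-14:30, 14:50-16:30.
Gabriel ∩ Viktor ∩ Hamid ∩ Dmitri: 08:30-10:35, 11:45-11:55, 13:35-14:30, 14:50-16:30.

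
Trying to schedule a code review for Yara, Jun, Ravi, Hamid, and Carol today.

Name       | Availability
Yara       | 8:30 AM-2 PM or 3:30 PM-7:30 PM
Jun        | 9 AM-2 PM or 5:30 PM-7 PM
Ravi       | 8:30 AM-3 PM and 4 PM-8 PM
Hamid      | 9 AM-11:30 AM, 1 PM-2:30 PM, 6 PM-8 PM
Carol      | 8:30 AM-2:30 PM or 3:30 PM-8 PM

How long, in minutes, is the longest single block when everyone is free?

150

Yara ∩ Jun: 09:00-14:00, 17:30-19:00.
Yara ∩ Jun ∩ Ravi: 09:00-14:00, 17:30-19:00.
Yara ∩ Jun ∩ Ravi ∩ Hamid: 09:00-11:30, 13:00-14:00, 18:00-19:00.
Yara ∩ Jun ∩ Ravi ∩ Hamid ∩ Carol: 09:00-11:30, 13:00-14:00, 18:00-19:00.
Those are the intersection windows.
The longest is 09:00-11:30 at 150 minutes.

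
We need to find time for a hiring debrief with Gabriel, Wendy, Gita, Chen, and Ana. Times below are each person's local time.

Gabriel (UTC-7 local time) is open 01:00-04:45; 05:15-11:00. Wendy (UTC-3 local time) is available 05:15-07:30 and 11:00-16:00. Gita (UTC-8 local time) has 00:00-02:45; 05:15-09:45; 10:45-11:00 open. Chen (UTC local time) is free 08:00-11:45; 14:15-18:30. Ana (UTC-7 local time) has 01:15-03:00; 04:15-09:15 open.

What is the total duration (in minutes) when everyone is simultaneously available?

225

Gabriel in UTC: 08:00-11:45, 12:15-18:00 (add 7h to convert from UTC-7).
Wendy in UTC: 08:15-10:30, 14:00-19:00 (add 3h to convert from UTC-3).
Gita in UTC: 08:00-10:45, 13:15-17:45, 18:45-19:00 (add 8h to convert from UTC-8).
Chen in UTC: 08:00-11:45, 14:15-18:30.
Ana in UTC: 08:15-10:00, 11:15-16:15 (add 7h to convert from UTC-7).
Gabriel ∩ Wendy: 08:15-10:30, 14:00-18:00.
Gabriel ∩ Wendy ∩ Gita: 08:15-10:30, 14:00-17:45.
Gabriel ∩ Wendy ∩ Gita ∩ Chen: 08:15-10:30, 14:15-17:45.
Gabriel ∩ Wendy ∩ Gita ∩ Chen ∩ Ana: 08:15-10:00, 14:15-16:15.
Summing the common windows: 105 + 120 = 225 minutes.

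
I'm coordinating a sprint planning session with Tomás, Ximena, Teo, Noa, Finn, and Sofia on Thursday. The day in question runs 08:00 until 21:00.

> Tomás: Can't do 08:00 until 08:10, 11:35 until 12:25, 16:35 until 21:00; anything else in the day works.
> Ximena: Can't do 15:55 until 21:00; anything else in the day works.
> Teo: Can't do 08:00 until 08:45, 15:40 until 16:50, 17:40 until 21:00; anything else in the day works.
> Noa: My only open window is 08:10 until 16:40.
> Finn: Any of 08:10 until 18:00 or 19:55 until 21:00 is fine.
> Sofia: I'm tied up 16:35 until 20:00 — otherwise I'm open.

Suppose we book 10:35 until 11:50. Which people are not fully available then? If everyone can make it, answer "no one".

Tomás

Tomás free: 08:10-11:35, 12:25-16:35 (invert busy blocks within the working day).
Ximena free: 08:00-15:55 (invert busy blocks within the working day).
Teo free: 08:45-15:40, 16:50-17:40 (invert busy blocks within the working day).
Noa free: 08:10-16:40.
Finn free: 08:10-18:00, 19:55-21:00.
Sofia free: 08:00-16:35, 20:00-21:00 (invert busy blocks within the working day).
Tomás: not fully free for 10:35-11:50. Ximena: free for 10:35-11:50. Teo: free for 10:35-11:50. Noa: free for 10:35-11:50. Finn: free for 10:35-11:50. Sofia: free for 10:35-11:50.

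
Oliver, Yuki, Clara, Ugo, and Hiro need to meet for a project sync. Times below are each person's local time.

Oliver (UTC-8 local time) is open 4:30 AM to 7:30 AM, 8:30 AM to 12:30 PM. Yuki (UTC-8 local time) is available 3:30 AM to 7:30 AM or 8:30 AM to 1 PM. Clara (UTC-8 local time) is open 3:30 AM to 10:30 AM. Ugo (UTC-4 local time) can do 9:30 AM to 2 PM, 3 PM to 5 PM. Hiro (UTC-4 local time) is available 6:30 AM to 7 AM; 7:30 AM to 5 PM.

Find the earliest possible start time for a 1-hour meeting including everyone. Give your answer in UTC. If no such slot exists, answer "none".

Oliver in UTC: 12:30-15:30, 16:30-20:30 (add 8h to convert from UTC-8).
Yuki in UTC: 11:30-15:30, 16:30-21:00 (add 8h to convert from UTC-8).
Clara in UTC: 11:30-18:30 (add 8h to convert from UTC-8).
Ugo in UTC: 13:30-18:00, 19:00-21:00 (add 4h to convert from UTC-4).
Hiro in UTC: 10:30-11:00, 11:30-21:00 (add 4h to convert from UTC-4).
Oliver ∩ Yuki: 12:30-15:30, 16:30-20:30.
Oliver ∩ Yuki ∩ Clara: 12:30-15:30, 16:30-18:30.
Oliver ∩ Yuki ∩ Clara ∩ Ugo: 13:30-15:30, 16:30-18:00.
Oliver ∩ Yuki ∩ Clara ∩ Ugo ∩ Hiro: 13:30-15:30, 16:30-18:00.
Those are the intersection windows.
The first common window of at least 60 minutes is 13:30-15:30, so the earliest start is 13:30.

13:30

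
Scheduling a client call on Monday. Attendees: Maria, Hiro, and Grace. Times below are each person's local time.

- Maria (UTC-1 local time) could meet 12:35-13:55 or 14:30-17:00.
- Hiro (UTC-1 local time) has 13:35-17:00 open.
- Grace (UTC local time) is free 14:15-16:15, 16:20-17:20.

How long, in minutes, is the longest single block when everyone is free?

60

Maria in UTC: 13:35-14:55, 15:30-18:00 (add 1h to convert from UTC-1).
Hiro in UTC: 14:35-18:00 (add 1h to convert from UTC-1).
Grace in UTC: 14:15-16:15, 16:20-17:20.
Maria ∩ Hiro: 14:35-14:55, 15:30-18:00.
Maria ∩ Hiro ∩ Grace: 14:35-14:55, 15:30-16:15, 16:20-17:20.
Those are the intersection windows.
The longest is 16:20-17:20 at 60 minutes.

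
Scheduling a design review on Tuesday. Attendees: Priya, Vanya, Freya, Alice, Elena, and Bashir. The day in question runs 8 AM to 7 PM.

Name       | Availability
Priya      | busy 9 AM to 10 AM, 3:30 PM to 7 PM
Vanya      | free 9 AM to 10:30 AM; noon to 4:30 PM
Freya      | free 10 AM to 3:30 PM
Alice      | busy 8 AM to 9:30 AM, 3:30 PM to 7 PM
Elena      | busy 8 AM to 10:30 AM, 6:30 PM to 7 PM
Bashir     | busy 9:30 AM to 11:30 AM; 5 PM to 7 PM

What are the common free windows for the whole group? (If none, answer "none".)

12:00-15:30

Priya free: 08:00-09:00, 10:00-15:30 (invert busy blocks within the working day).
Vanya free: 09:00-10:30, 12:00-16:30.
Freya free: 10:00-15:30.
Alice free: 09:30-15:30 (invert busy blocks within the working day).
Elena free: 10:30-18:30 (invert busy blocks within the working day).
Bashir free: 08:00-09:30, 11:30-17:00 (invert busy blocks within the working day).
Priya ∩ Vanya: 10:00-10:30, 12:00-15:30.
Priya ∩ Vanya ∩ Freya: 10:00-10:30, 12:00-15:30.
Priya ∩ Vanya ∩ Freya ∩ Alice: 10:00-10:30, 12:00-15:30.
Priya ∩ Vanya ∩ Freya ∩ Alice ∩ Elena: 12:00-15:30.
Priya ∩ Vanya ∩ Freya ∩ Alice ∩ Elena ∩ Bashir: 12:00-15:30.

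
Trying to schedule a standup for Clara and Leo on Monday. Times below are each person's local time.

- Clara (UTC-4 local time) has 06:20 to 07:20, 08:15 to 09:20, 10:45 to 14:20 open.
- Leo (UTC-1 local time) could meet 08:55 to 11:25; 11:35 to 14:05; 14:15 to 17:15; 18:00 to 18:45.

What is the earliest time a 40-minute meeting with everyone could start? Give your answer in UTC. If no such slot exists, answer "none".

10:20

Clara in UTC: 10:20-11:20, 12:15-13:20, 14:45-18:20 (add 4h to convert from UTC-4).
Leo in UTC: 09:55-12:25, 12:35-15:05, 15:15-18:15, 19:00-19:45 (add 1h to convert from UTC-1).
Clara ∩ Leo: 10:20-11:20, 12:15-12:25, 12:35-13:20, 14:45-15:05, 15:15-18:15.
The first common window of at least 40 minutes is 10:20-11:20, so the earliest start is 10:20.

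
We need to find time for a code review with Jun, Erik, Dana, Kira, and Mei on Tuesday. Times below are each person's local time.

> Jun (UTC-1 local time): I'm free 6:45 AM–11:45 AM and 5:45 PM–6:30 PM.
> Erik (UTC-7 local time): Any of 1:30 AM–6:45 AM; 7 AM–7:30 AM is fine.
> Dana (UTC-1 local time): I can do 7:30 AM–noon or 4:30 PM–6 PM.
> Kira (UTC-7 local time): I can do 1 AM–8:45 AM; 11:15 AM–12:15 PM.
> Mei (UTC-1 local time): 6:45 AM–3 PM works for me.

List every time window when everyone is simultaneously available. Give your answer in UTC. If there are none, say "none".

08:30-12:45

Jun in UTC: 07:45-12:45, 18:45-19:30 (add 1h to convert from UTC-1).
Erik in UTC: 08:30-13:45, 14:00-14:30 (add 7h to convert from UTC-7).
Dana in UTC: 08:30-13:00, 17:30-19:00 (add 1h to convert from UTC-1).
Kira in UTC: 08:00-15:45, 18:15-19:15 (add 7h to convert from UTC-7).
Mei in UTC: 07:45-16:00 (add 1h to convert from UTC-1).
Jun ∩ Erik: 08:30-12:45.
Jun ∩ Erik ∩ Dana: 08:30-12:45.
Jun ∩ Erik ∩ Dana ∩ Kira: 08:30-12:45.
Jun ∩ Erik ∩ Dana ∩ Kira ∩ Mei: 08:30-12:45.
Those are the intersection windows.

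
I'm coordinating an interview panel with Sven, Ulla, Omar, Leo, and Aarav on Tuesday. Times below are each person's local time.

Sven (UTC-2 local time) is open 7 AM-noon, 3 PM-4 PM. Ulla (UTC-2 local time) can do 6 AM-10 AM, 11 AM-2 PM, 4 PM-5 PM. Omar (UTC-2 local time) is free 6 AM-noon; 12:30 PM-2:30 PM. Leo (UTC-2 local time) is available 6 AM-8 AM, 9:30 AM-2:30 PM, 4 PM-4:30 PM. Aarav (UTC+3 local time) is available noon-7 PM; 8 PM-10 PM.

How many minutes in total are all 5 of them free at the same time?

150

Sven in UTC: 09:00-14:00, 17:00-18:00 (add 2h to convert from UTC-2).
Ulla in UTC: 08:00-12:00, 13:00-16:00, 18:00-19:00 (add 2h to convert from UTC-2).
Omar in UTC: 08:00-14:00, 14:30-16:30 (add 2h to convert from UTC-2).
Leo in UTC: 08:00-10:00, 11:30-16:30, 18:00-18:30 (add 2h to convert from UTC-2).
Aarav in UTC: 09:00-16:00, 17:00-19:00 (subtract 3h to convert from UTC+3).
Sven ∩ Ulla: 09:00-12:00, 13:00-14:00.
Sven ∩ Ulla ∩ Omar: 09:00-12:00, 13:00-14:00.
Sven ∩ Ulla ∩ Omar ∩ Leo: 09:00-10:00, 11:30-12:00, 13:00-14:00.
Sven ∩ Ulla ∩ Omar ∩ Leo ∩ Aarav: 09:00-10:00, 11:30-12:00, 13:00-14:00.
Those are the intersection windows.
Summing the common windows: 60 + 30 + 60 = 150 minutes.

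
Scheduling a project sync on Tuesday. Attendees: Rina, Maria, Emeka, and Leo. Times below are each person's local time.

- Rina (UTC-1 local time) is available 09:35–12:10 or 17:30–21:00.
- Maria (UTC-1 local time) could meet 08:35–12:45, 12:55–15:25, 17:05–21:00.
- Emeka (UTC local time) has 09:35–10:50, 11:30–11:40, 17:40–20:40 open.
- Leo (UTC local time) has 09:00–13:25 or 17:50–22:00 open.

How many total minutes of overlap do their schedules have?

155

Rina in UTC: 10:35-13:10, 18:30-22:00 (add 1h to convert from UTC-1).
Maria in UTC: 09:35-13:45, 13:55-16:25, 18:05-22:00 (add 1h to convert from UTC-1).
Emeka in UTC: 09:35-10:50, 11:30-11:40, 17:40-20:40.
Leo in UTC: 09:00-13:25, 17:50-22:00.
Rina ∩ Maria: 10:35-13:10, 18:30-22:00.
Rina ∩ Maria ∩ Emeka: 10:35-10:50, 11:30-11:40, 18:30-20:40.
Rina ∩ Maria ∩ Emeka ∩ Leo: 10:35-10:50, 11:30-11:40, 18:30-20:40.
Summing the common windows: 15 + 10 + 130 = 155 minutes.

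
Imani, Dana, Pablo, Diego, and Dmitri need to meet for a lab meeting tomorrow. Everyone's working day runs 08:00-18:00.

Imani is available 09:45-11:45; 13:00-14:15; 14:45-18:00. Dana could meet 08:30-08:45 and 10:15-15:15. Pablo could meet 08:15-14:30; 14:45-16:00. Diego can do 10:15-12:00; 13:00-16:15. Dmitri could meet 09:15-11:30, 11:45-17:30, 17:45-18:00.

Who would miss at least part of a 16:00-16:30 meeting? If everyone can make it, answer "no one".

Dana, Diego, Pablo

Imani: free for 16:00-16:30. Dana: not fully free for 16:00-16:30. Pablo: not fully free for 16:00-16:30. Diego: not fully free for 16:00-16:30. Dmitri: free for 16:00-16:30.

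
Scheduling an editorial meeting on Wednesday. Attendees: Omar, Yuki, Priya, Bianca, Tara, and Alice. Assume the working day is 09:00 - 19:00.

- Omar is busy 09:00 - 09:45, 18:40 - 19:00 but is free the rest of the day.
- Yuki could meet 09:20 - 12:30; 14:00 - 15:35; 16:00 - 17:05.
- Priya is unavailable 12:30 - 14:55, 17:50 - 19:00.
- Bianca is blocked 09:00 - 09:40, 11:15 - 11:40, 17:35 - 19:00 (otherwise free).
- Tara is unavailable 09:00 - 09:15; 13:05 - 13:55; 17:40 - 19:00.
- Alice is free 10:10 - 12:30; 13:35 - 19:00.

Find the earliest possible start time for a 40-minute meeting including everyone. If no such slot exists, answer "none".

10:10

Omar free: 09:45-18:40 (invert busy blocks within the working day).
Yuki free: 09:20-12:30, 14:00-15:35, 16:00-17:05.
Priya free: 09:00-12:30, 14:55-17:50 (invert busy blocks within the working day).
Bianca free: 09:40-11:15, 11:40-17:35 (invert busy blocks within the working day).
Tara free: 09:15-13:05, 13:55-17:40 (invert busy blocks within the working day).
Alice free: 10:10-12:30, 13:35-19:00.
Omar ∩ Yuki: 09:45-12:30, 14:00-15:35, 16:00-17:05.
Omar ∩ Yuki ∩ Priya: 09:45-12:30, 14:55-15:35, 16:00-17:05.
Omar ∩ Yuki ∩ Priya ∩ Bianca: 09:45-11:15, 11:40-12:30, 14:55-15:35, 16:00-17:05.
Omar ∩ Yuki ∩ Priya ∩ Bianca ∩ Tara: 09:45-11:15, 11:40-12:30, 14:55-15:35, 16:00-17:05.
Omar ∩ Yuki ∩ Priya ∩ Bianca ∩ Tara ∩ Alice: 10:10-11:15, 11:40-12:30, 14:55-15:35, 16:00-17:05.
The first common window of at least 40 minutes is 10:10-11:15, so the earliest start is 10:10.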